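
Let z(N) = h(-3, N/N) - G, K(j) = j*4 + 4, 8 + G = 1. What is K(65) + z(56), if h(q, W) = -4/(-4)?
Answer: 272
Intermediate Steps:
G = -7 (G = -8 + 1 = -7)
h(q, W) = 1 (h(q, W) = -4*(-¼) = 1)
K(j) = 4 + 4*j (K(j) = 4*j + 4 = 4 + 4*j)
z(N) = 8 (z(N) = 1 - 1*(-7) = 1 + 7 = 8)
K(65) + z(56) = (4 + 4*65) + 8 = (4 + 260) + 8 = 264 + 8 = 272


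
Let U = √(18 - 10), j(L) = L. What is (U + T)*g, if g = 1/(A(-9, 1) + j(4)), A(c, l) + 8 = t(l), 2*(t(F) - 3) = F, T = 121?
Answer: -242 - 4*√2 ≈ -247.66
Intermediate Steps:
t(F) = 3 + F/2
A(c, l) = -5 + l/2 (A(c, l) = -8 + (3 + l/2) = -5 + l/2)
U = 2*√2 (U = √8 = 2*√2 ≈ 2.8284)
g = -2 (g = 1/((-5 + (½)*1) + 4) = 1/((-5 + ½) + 4) = 1/(-9/2 + 4) = 1/(-½) = -2)
(U + T)*g = (2*√2 + 121)*(-2) = (121 + 2*√2)*(-2) = -242 - 4*√2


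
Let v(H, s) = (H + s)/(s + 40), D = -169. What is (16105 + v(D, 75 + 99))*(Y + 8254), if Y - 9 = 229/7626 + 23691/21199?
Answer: 1534843565543783675/11532001612 ≈ 1.3309e+8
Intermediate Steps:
Y = 1640494303/161663574 (Y = 9 + (229/7626 + 23691/21199) = 9 + 185522137/161663574 = 1640494303/161663574 ≈ 10.148)
v(H, s) = (H + s)/(40 + s)
(16105 + v(D, 75 + 99))*(Y + 8254) = (16105 + (-169 + (75 + 99))/(40 + (75 + 99)))*(1640494303/161663574 + 8254) = (16105 + (-169 + 174)/(40 + 174))*(1336011634099/161663574) = (16105 + 5/214)*(1336011634099/161663574) = (3446475/214)*(1336011634099/161663574) = 1534843565543783675/11532001612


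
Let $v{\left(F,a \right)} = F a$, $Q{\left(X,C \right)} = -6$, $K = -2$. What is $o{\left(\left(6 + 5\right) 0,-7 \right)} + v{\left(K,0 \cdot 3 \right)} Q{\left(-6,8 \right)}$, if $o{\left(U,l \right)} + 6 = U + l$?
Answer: $-13$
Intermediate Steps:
$o{\left(U,l \right)} = -6 + U + l$ ($o{\left(U,l \right)} = -6 + \left(U + l\right) = -6 + U + l$)
$o{\left(\left(6 + 5\right) 0,-7 \right)} + v{\left(K,0 \cdot 3 \right)} Q{\left(-6,8 \right)} = \left(-6 + \left(6 + 5\right) 0 - 7\right) + - 2 \cdot 0 \cdot 3 \left(-6\right) = \left(-6 + 11 \cdot 0 - 7\right) + \left(-2\right) 0 \left(-6\right) = \left(-6 + 0 - 7\right) + 0 \left(-6\right) = -13 + 0 = -13$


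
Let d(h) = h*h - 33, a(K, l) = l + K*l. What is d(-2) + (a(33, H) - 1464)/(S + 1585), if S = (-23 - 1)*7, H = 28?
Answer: -41605/1417 ≈ -29.361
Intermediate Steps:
S = -168 (S = -24*7 = -168)
d(h) = -33 + h² (d(h) = h² - 33 = -33 + h²)
d(-2) + (a(33, H) - 1464)/(S + 1585) = (-33 + (-2)²) + (28*(1 + 33) - 1464)/(-168 + 1585) = (-33 + 4) + (28*34 - 1464)/1417 = -29 + (952 - 1464)*(1/1417) = -29 - 512*1/1417 = -29 - 512/1417 = -41605/1417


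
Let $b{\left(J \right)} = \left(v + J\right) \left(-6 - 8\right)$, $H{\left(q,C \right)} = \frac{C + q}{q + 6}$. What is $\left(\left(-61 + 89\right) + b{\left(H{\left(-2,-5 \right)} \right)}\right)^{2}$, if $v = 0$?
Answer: $\frac{11025}{4} \approx 2756.3$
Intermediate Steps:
$H{\left(q,C \right)} = \frac{C + q}{6 + q}$
$b{\left(J \right)} = - 14 J$ ($b{\left(J \right)} = \left(0 + J\right) \left(-6 - 8\right) = J \left(-14\right) = - 14 J$)
$\left(\left(-61 + 89\right) + b{\left(H{\left(-2,-5 \right)} \right)}\right)^{2} = \left(\left(-61 + 89\right) - 14 \frac{-5 - 2}{6 - 2}\right)^{2} = \left(28 - 14 \cdot \frac{1}{4} \left(-7\right)\right)^{2} = \left(28 - - \frac{49}{2}\right)^{2} = \left(28 + \frac{49}{2}\right)^{2} = \left(\frac{105}{2}\right)^{2} = \frac{11025}{4}$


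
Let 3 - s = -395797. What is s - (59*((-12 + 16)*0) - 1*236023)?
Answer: 631823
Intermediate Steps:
s = 395800 (s = 3 - 1*(-395797) = 3 + 395797 = 395800)
s - (59*((-12 + 16)*0) - 1*236023) = 395800 - (59*((-12 + 16)*0) - 1*236023) = 395800 - (59*(4*0) - 236023) = 395800 - (59*0 - 236023) = 395800 - (0 - 236023) = 395800 - 1*(-236023) = 395800 + 236023 = 631823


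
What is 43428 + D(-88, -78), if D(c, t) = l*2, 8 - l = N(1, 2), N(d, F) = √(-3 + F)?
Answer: 43444 - 2*I ≈ 43444.0 - 2.0*I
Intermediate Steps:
l = 8 - I (l = 8 - √(-3 + 2) = 8 - √(-1) = 8 - I ≈ 8.0 - 1.0*I)
D(c, t) = 16 - 2*I (D(c, t) = (8 - I)*2 = 16 - 2*I)
43428 + D(-88, -78) = 43428 + (16 - 2*I) = 43444 - 2*I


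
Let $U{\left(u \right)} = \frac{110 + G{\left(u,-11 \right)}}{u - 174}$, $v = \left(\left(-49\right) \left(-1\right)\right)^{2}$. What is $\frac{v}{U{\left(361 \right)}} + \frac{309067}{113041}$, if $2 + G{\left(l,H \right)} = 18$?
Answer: $\frac{7256125987}{2034738} \approx 3566.1$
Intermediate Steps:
$G{\left(l,H \right)} = 16$ ($G{\left(l,H \right)} = -2 + 18 = 16$)
$v = 2401$ ($v = 49^{2} = 2401$)
$U{\left(u \right)} = \frac{126}{-174 + u}$ ($U{\left(u \right)} = \frac{110 + 16}{u - 174} = \frac{126}{-174 + u}$)
$\frac{v}{U{\left(361 \right)}} + \frac{309067}{113041} = \frac{2401}{126 \frac{1}{-174 + 361}} + \frac{309067}{113041} = \frac{2401}{126 \cdot \frac{1}{187}} + 309067 \cdot \frac{1}{113041} = \frac{2401}{126 \cdot \frac{1}{187}} + \frac{309067}{113041} = \frac{2401}{\frac{126}{187}} + \frac{309067}{113041} = 2401 \cdot \frac{187}{126} + \frac{309067}{113041} = \frac{64141}{18} + \frac{309067}{113041} = \frac{7256125987}{2034738}$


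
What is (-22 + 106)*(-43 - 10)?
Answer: -4452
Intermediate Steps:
(-22 + 106)*(-43 - 10) = 84*(-53) = -4452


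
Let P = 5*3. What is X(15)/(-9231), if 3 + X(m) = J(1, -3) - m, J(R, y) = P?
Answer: 1/3077 ≈ 0.00032499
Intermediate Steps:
P = 15
J(R, y) = 15
X(m) = 12 - m (X(m) = -3 + (15 - m) = 12 - m)
X(15)/(-9231) = (12 - 1*15)/(-9231) = (12 - 15)*(-1/9231) = -3*(-1/9231) = 1/3077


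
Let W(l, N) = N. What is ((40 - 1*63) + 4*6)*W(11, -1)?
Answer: -1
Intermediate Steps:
((40 - 1*63) + 4*6)*W(11, -1) = ((40 - 1*63) + 4*6)*(-1) = ((40 - 63) + 24)*(-1) = (-23 + 24)*(-1) = 1*(-1) = -1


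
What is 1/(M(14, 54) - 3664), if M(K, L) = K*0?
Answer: -1/3664 ≈ -0.00027293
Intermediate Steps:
M(K, L) = 0
1/(M(14, 54) - 3664) = 1/(0 - 3664) = 1/(-3664) = -1/3664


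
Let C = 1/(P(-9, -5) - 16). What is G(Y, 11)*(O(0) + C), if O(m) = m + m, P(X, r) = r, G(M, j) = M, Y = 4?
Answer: -4/21 ≈ -0.19048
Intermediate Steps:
O(m) = 2*m
C = -1/21 (C = 1/(-5 - 16) = 1/(-21) = -1/21 ≈ -0.047619)
G(Y, 11)*(O(0) + C) = 4*(2*0 - 1/21) = 4*(0 - 1/21) = 4*(-1/21) = -4/21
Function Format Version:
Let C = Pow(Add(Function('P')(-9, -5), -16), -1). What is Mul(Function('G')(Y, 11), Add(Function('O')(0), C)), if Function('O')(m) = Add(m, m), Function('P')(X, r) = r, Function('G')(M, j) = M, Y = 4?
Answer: Rational(-4, 21) ≈ -0.19048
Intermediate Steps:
Function('O')(m) = Mul(2, m)
C = Rational(-1, 21) (C = Pow(Add(-5, -16), -1) = Pow(-21, -1) = Rational(-1, 21) ≈ -0.047619)
Mul(Function('G')(Y, 11), Add(Function('O')(0), C)) = Mul(4, Add(Mul(2, 0), Rational(-1, 21))) = Mul(4, Add(0, Rational(-1, 21))) = Mul(4, Rational(-1, 21)) = Rational(-4, 21)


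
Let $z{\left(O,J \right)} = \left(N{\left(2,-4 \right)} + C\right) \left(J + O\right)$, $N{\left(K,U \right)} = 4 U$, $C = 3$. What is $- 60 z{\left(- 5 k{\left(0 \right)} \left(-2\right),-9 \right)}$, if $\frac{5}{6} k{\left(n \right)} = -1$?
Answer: $-16380$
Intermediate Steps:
$k{\left(n \right)} = - \frac{6}{5}$ ($k{\left(n \right)} = \frac{6}{5} \left(-1\right) = - \frac{6}{5}$)
$z{\left(O,J \right)} = - 13 J - 13 O$ ($z{\left(O,J \right)} = \left(4 \left(-4\right) + 3\right) \left(J + O\right) = \left(-16 + 3\right) \left(J + O\right) = - 13 \left(J + O\right) = - 13 J - 13 O$)
$- 60 z{\left(- 5 k{\left(0 \right)} \left(-2\right),-9 \right)} = - 60 \left(\left(-13\right) \left(-9\right) - 13 \left(-5\right) \left(- \frac{6}{5}\right) \left(-2\right)\right) = - 60 \left(117 - 13 \cdot 6 \left(-2\right)\right) = - 60 \left(117 - -156\right) = - 60 \left(117 + 156\right) = \left(-60\right) 273 = -16380$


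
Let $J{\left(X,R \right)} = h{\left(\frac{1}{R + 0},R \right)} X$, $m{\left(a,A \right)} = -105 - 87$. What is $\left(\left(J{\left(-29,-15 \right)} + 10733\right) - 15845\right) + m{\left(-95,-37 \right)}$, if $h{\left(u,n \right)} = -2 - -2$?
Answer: $-5304$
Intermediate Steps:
$h{\left(u,n \right)} = 0$ ($h{\left(u,n \right)} = -2 + 2 = 0$)
$m{\left(a,A \right)} = -192$ ($m{\left(a,A \right)} = -105 - 87 = -192$)
$J{\left(X,R \right)} = 0$ ($J{\left(X,R \right)} = 0 X = 0$)
$\left(\left(J{\left(-29,-15 \right)} + 10733\right) - 15845\right) + m{\left(-95,-37 \right)} = \left(\left(0 + 10733\right) - 15845\right) - 192 = \left(10733 - 15845\right) - 192 = -5112 - 192 = -5304$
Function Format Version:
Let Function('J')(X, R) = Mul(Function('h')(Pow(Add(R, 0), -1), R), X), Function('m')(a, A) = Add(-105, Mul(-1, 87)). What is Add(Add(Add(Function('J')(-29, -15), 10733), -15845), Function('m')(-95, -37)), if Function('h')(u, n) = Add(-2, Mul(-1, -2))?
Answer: -5304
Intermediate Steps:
Function('h')(u, n) = 0 (Function('h')(u, n) = Add(-2, 2) = 0)
Function('m')(a, A) = -192 (Function('m')(a, A) = Add(-105, -87) = -192)
Function('J')(X, R) = 0 (Function('J')(X, R) = Mul(0, X) = 0)
Add(Add(Add(Function('J')(-29, -15), 10733), -15845), Function('m')(-95, -37)) = Add(Add(Add(0, 10733), -15845), -192) = Add(Add(10733, -15845), -192) = Add(-5112, -192) = -5304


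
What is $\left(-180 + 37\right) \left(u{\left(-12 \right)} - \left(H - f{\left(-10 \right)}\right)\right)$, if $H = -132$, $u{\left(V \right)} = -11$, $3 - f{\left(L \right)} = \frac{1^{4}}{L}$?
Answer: $- \frac{177463}{10} \approx -17746.0$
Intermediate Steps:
$f{\left(L \right)} = 3 - \frac{1}{L}$ ($f{\left(L \right)} = 3 - \frac{1^{4}}{L} = 3 - 1 \frac{1}{L} = 3 - \frac{1}{L}$)
$\left(-180 + 37\right) \left(u{\left(-12 \right)} - \left(H - f{\left(-10 \right)}\right)\right) = \left(-180 + 37\right) \left(-11 + \left(\left(3 - \frac{1}{-10}\right) - -132\right)\right) = - 143 \left(-11 + \left(\left(3 - - \frac{1}{10}\right) + 132\right)\right) = - 143 \left(-11 + \left(\left(3 + \frac{1}{10}\right) + 132\right)\right) = - 143 \left(-11 + \left(\frac{31}{10} + 132\right)\right) = - 143 \left(-11 + \frac{1351}{10}\right) = \left(-143\right) \frac{1241}{10} = - \frac{177463}{10}$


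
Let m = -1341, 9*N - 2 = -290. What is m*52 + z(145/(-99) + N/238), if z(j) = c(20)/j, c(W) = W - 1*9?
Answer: -1313810739/18839 ≈ -69739.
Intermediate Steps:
N = -32 (N = 2/9 + (⅑)*(-290) = 2/9 - 290/9 = -32)
c(W) = -9 + W (c(W) = W - 9 = -9 + W)
z(j) = 11/j (z(j) = (-9 + 20)/j = 11/j)
m*52 + z(145/(-99) + N/238) = -1341*52 + 11/(145/(-99) - 32/238) = -69732 + 11/(145*(-1/99) - 32*1/238) = -69732 + 11/(-145/99 - 16/119) = -69732 + 11/(-18839/11781) = -69732 + 11*(-11781/18839) = -69732 - 129591/18839 = -1313810739/18839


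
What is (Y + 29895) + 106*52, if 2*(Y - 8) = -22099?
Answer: 48731/2 ≈ 24366.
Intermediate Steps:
Y = -22083/2 (Y = 8 + (1/2)*(-22099) = 8 - 22099/2 = -22083/2 ≈ -11042.)
(Y + 29895) + 106*52 = (-22083/2 + 29895) + 106*52 = 37707/2 + 5512 = 48731/2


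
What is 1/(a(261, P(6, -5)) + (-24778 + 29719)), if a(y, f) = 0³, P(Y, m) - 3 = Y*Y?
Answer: 1/4941 ≈ 0.00020239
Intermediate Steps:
P(Y, m) = 3 + Y² (P(Y, m) = 3 + Y*Y = 3 + Y²)
a(y, f) = 0
1/(a(261, P(6, -5)) + (-24778 + 29719)) = 1/(0 + (-24778 + 29719)) = 1/(0 + 4941) = 1/4941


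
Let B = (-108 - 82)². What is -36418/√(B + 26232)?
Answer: -18209*√15583/15583 ≈ -145.87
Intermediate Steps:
B = 36100 (B = (-190)² = 36100)
-36418/√(B + 26232) = -36418/√(36100 + 26232) = -36418*√15583/31166 = -18209*√15583/15583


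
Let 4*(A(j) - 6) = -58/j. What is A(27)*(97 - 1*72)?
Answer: 7375/54 ≈ 136.57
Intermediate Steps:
A(j) = 6 - 29/(2*j) (A(j) = 6 + (-58/j)/4 = 6 - 29/(2*j))
A(27)*(97 - 1*72) = (6 - 29/2/27)*(97 - 1*72) = (6 - 29/2*1/27)*(97 - 72) = (6 - 29/54)*25 = (295/54)*25 = 7375/54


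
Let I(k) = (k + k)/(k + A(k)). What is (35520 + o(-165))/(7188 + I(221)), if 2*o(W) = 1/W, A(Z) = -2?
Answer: 855676727/173207540 ≈ 4.9402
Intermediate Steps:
I(k) = 2*k/(-2 + k) (I(k) = (k + k)/(k - 2) = (2*k)/(-2 + k) = 2*k/(-2 + k))
o(W) = 1/(2*W)
(35520 + o(-165))/(7188 + I(221)) = (35520 + (½)/(-165))/(7188 + 2*221/(-2 + 221)) = (35520 + (½)*(-1/165))/(7188 + 2*221/219) = (35520 - 1/330)/(7188 + 2*221*(1/219)) = 11721599/(330*(7188 + 442/219)) = 11721599/(330*(1574614/219)) = (11721599/330)*(219/1574614) = 855676727/173207540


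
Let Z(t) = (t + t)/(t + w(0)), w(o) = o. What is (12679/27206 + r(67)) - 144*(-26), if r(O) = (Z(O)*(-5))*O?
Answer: 83643923/27206 ≈ 3074.5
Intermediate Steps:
Z(t) = 2 (Z(t) = (t + t)/(t + 0) = (2*t)/t = 2)
r(O) = -10*O (r(O) = (2*(-5))*O = -10*O)
(12679/27206 + r(67)) - 144*(-26) = (12679/27206 - 10*67) - 144*(-26) = (12679*(1/27206) - 670) + 3744 = (12679/27206 - 670) + 3744 = -18215341/27206 + 3744 = 83643923/27206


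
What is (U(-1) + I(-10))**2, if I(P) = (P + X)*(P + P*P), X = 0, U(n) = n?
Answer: 811801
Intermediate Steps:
I(P) = P*(P + P**2) (I(P) = (P + 0)*(P + P*P) = P*(P + P**2))
(U(-1) + I(-10))**2 = (-1 + (-10)**2*(1 - 10))**2 = (-1 + 100*(-9))**2 = (-1 - 900)**2 = (-901)**2 = 811801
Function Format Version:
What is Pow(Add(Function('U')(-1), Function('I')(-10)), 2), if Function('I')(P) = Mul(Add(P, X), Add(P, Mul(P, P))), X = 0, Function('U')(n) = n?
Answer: 811801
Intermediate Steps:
Function('I')(P) = Mul(P, Add(P, Pow(P, 2))) (Function('I')(P) = Mul(Add(P, 0), Add(P, Mul(P, P))) = Mul(P, Add(P, Pow(P, 2))))
Pow(Add(Function('U')(-1), Function('I')(-10)), 2) = Pow(Add(-1, Mul(Pow(-10, 2), Add(1, -10))), 2) = Pow(Add(-1, Mul(100, -9)), 2) = Pow(Add(-1, -900), 2) = Pow(-901, 2) = 811801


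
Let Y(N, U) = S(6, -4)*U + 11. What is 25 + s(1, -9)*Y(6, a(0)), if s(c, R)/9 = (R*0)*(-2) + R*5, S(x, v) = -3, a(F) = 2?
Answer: -2000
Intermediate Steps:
Y(N, U) = 11 - 3*U (Y(N, U) = -3*U + 11 = 11 - 3*U)
s(c, R) = 45*R (s(c, R) = 9*((R*0)*(-2) + R*5) = 9*(0*(-2) + 5*R) = 9*(0 + 5*R) = 9*(5*R) = 45*R)
25 + s(1, -9)*Y(6, a(0)) = 25 + (45*(-9))*(11 - 3*2) = 25 - 405*(11 - 6) = 25 - 405*5 = 25 - 2025 = -2000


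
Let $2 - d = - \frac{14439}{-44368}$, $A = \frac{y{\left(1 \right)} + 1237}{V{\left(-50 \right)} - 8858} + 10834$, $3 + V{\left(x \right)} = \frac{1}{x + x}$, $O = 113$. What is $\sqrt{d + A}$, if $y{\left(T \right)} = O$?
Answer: $\frac{\sqrt{116303694941413505131773}}{3276210764} \approx 104.09$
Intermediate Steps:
$y{\left(T \right)} = 113$
$V{\left(x \right)} = -3 + \frac{1}{2 x}$ ($V{\left(x \right)} = -3 + \frac{1}{x + x} = -3 + \frac{1}{2 x}$)
$A = \frac{3199961078}{295367}$ ($A = \frac{113 + 1237}{\left(-3 + \frac{1}{2 \left(-50\right)}\right) - 8858} + 10834 = \frac{1350}{\left(-3 + \frac{1}{2} \left(- \frac{1}{50}\right)\right) - 8858} + 10834 = \frac{1350}{\left(-3 - \frac{1}{100}\right) - 8858} + 10834 = \frac{1350}{- \frac{301}{100} - 8858} + 10834 = \frac{1350}{- \frac{886101}{100}} + 10834 = 1350 \left(- \frac{100}{886101}\right) + 10834 = - \frac{45000}{295367} + 10834 = \frac{3199961078}{295367} \approx 10834.0$)
$d = \frac{74297}{44368}$ ($d = 2 - - \frac{14439}{-44368} = 2 - \left(-14439\right) \left(- \frac{1}{44368}\right) = 2 - \frac{14439}{44368} = \frac{74297}{44368} \approx 1.6746$)
$\sqrt{d + A} = \sqrt{\frac{74297}{44368} + \frac{3199961078}{295367}} = \sqrt{\frac{141997817990703}{13104843056}} = \frac{\sqrt{116303694941413505131773}}{3276210764}$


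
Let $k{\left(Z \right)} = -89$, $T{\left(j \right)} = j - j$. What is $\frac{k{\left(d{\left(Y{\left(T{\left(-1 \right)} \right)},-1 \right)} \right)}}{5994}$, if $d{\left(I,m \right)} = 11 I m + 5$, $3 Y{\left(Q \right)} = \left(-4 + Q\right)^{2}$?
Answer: $- \frac{89}{5994} \approx -0.014848$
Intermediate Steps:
$T{\left(j \right)} = 0$
$Y{\left(Q \right)} = \frac{\left(-4 + Q\right)^{2}}{3}$
$d{\left(I,m \right)} = 5 + 11 I m$ ($d{\left(I,m \right)} = 11 I m + 5 = 5 + 11 I m$)
$\frac{k{\left(d{\left(Y{\left(T{\left(-1 \right)} \right)},-1 \right)} \right)}}{5994} = - \frac{89}{5994}$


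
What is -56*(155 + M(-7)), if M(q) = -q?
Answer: -9072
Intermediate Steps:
-56*(155 + M(-7)) = -56*(155 - 1*(-7)) = -56*(155 + 7) = -56*162 = -9072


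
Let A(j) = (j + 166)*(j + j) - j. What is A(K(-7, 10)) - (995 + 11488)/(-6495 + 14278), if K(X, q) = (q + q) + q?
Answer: 91282107/7783 ≈ 11728.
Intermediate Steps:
K(X, q) = 3*q (K(X, q) = 2*q + q = 3*q)
A(j) = -j + 2*j*(166 + j) (A(j) = (166 + j)*(2*j) - j = 2*j*(166 + j) - j = -j + 2*j*(166 + j))
A(K(-7, 10)) - (995 + 11488)/(-6495 + 14278) = (3*10)*(331 + 2*(3*10)) - (995 + 11488)/(-6495 + 14278) = 30*(331 + 2*30) - 12483/7783 = 30*(331 + 60) - 12483/7783 = 30*391 - 1*12483/7783 = 11730 - 12483/7783 = 91282107/7783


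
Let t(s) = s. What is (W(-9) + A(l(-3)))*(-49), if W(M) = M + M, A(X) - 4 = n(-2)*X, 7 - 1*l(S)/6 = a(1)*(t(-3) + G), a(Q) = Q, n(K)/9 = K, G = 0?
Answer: 53606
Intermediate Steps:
n(K) = 9*K
l(S) = 60 (l(S) = 42 - 6*(-3 + 0) = 42 - 6*(-3) = 42 + 18 = 60)
A(X) = 4 - 18*X (A(X) = 4 + (9*(-2))*X = 4 - 18*X)
W(M) = 2*M
(W(-9) + A(l(-3)))*(-49) = (2*(-9) + (4 - 18*60))*(-49) = (-18 + (4 - 1080))*(-49) = (-18 - 1076)*(-49) = -1094*(-49) = 53606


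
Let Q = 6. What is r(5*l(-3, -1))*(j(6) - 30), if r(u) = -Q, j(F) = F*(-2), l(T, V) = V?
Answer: 252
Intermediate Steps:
j(F) = -2*F
r(u) = -6 (r(u) = -1*6 = -6)
r(5*l(-3, -1))*(j(6) - 30) = -6*(-2*6 - 30) = -6*(-12 - 30) = -6*(-42) = 252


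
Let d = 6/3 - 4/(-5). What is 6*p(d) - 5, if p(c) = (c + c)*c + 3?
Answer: 2677/25 ≈ 107.08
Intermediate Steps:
d = 14/5 (d = 6*(⅓) - 4*(-⅕) = 2 + ⅘ = 14/5 ≈ 2.8000)
p(c) = 3 + 2*c² (p(c) = (2*c)*c + 3 = 2*c² + 3 = 3 + 2*c²)
6*p(d) - 5 = 6*(3 + 2*(14/5)²) - 5 = 6*(3 + 2*(196/25)) - 5 = 6*(3 + 392/25) - 5 = 6*(467/25) - 5 = 2802/25 - 5 = 2677/25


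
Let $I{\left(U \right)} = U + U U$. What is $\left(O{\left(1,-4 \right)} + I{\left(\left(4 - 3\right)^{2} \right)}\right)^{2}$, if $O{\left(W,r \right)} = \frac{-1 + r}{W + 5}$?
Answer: $\frac{49}{36} \approx 1.3611$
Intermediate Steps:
$O{\left(W,r \right)} = \frac{-1 + r}{5 + W}$
$I{\left(U \right)} = U + U^{2}$
$\left(O{\left(1,-4 \right)} + I{\left(\left(4 - 3\right)^{2} \right)}\right)^{2} = \left(\frac{-1 - 4}{5 + 1} + \left(4 - 3\right)^{2} \left(1 + \left(4 - 3\right)^{2}\right)\right)^{2} = \left(\frac{1}{6} \left(-5\right) + 1^{2} \left(1 + 1^{2}\right)\right)^{2} = \left(\frac{1}{6} \left(-5\right) + 1 \left(1 + 1\right)\right)^{2} = \left(- \frac{5}{6} + 1 \cdot 2\right)^{2} = \left(- \frac{5}{6} + 2\right)^{2} = \left(\frac{7}{6}\right)^{2} = \frac{49}{36}$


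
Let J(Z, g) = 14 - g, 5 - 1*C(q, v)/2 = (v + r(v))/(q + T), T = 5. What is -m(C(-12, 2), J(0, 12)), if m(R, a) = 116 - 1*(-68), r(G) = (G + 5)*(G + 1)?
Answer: -184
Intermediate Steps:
r(G) = (1 + G)*(5 + G) (r(G) = (5 + G)*(1 + G) = (1 + G)*(5 + G))
C(q, v) = 10 - 2*(5 + v² + 7*v)/(5 + q) (C(q, v) = 10 - 2*(v + (5 + v² + 6*v))/(q + 5) = 10 - 2*(5 + v² + 7*v)/(5 + q))
m(R, a) = 184 (m(R, a) = 116 + 68 = 184)
-m(C(-12, 2), J(0, 12)) = -1*184 = -184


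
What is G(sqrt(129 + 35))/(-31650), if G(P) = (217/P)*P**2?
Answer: -217*sqrt(41)/15825 ≈ -0.087803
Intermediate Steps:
G(P) = 217*P
G(sqrt(129 + 35))/(-31650) = (217*sqrt(129 + 35))/(-31650) = (217*sqrt(164))*(-1/31650) = (217*(2*sqrt(41)))*(-1/31650) = (434*sqrt(41))*(-1/31650) = -217*sqrt(41)/15825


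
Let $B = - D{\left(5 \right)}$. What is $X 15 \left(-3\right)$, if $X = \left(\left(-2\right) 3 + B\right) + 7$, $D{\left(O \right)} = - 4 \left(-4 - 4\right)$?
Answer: $1395$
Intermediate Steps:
$D{\left(O \right)} = 32$ ($D{\left(O \right)} = \left(-4\right) \left(-8\right) = 32$)
$B = -32$ ($B = \left(-1\right) 32 = -32$)
$X = -31$ ($X = \left(\left(-2\right) 3 - 32\right) + 7 = \left(-6 - 32\right) + 7 = -38 + 7 = -31$)
$X 15 \left(-3\right) = \left(-31\right) 15 \left(-3\right) = \left(-465\right) \left(-3\right) = 1395$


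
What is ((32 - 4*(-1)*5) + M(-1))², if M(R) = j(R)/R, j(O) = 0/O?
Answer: 2704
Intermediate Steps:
j(O) = 0
M(R) = 0 (M(R) = 0/R = 0)
((32 - 4*(-1)*5) + M(-1))² = ((32 - 4*(-1)*5) + 0)² = ((32 - (-4)*5) + 0)² = ((32 - 1*(-20)) + 0)² = ((32 + 20) + 0)² = (52 + 0)² = 52² = 2704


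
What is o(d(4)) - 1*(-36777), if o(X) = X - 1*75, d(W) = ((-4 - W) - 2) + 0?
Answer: 36692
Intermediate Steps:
d(W) = -6 - W (d(W) = (-6 - W) + 0 = -6 - W)
o(X) = -75 + X (o(X) = X - 75 = -75 + X)
o(d(4)) - 1*(-36777) = (-75 + (-6 - 1*4)) - 1*(-36777) = (-75 + (-6 - 4)) + 36777 = (-75 - 10) + 36777 = -85 + 36777 = 36692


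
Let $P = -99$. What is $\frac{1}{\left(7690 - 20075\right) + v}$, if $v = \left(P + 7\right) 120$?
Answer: $- \frac{1}{23425} \approx -4.2689 \cdot 10^{-5}$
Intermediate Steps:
$v = -11040$ ($v = \left(-99 + 7\right) 120 = \left(-92\right) 120 = -11040$)
$\frac{1}{\left(7690 - 20075\right) + v} = \frac{1}{\left(7690 - 20075\right) - 11040} = \frac{1}{-12385 - 11040} = \frac{1}{-23425} = - \frac{1}{23425}$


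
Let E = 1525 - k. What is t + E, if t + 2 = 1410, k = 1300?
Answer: 1633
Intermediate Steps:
E = 225 (E = 1525 - 1*1300 = 1525 - 1300 = 225)
t = 1408 (t = -2 + 1410 = 1408)
t + E = 1408 + 225 = 1633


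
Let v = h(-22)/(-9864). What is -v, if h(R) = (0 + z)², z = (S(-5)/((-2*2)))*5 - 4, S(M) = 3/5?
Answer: 361/157824 ≈ 0.0022874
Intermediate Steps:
S(M) = ⅗ (S(M) = 3*(⅕) = ⅗)
z = -19/4 (z = (3/(5*((-2*2))))*5 - 4 = ((⅗)/(-4))*5 - 4 = ((⅗)*(-¼))*5 - 4 = -3/20*5 - 4 = -¾ - 4 = -19/4 ≈ -4.7500)
h(R) = 361/16 (h(R) = (0 - 19/4)² = (-19/4)² = 361/16)
v = -361/157824 (v = (361/16)/(-9864) = (361/16)*(-1/9864) = -361/157824 ≈ -0.0022874)
-v = -1*(-361/157824) = 361/157824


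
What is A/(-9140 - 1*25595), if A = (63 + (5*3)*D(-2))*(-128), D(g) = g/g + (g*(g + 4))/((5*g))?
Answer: 10752/34735 ≈ 0.30954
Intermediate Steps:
D(g) = 9/5 + g/5 (D(g) = 1 + (g*(4 + g))*(1/(5*g)) = 1 + (⅘ + g/5) = 9/5 + g/5)
A = -10752 (A = (63 + (5*3)*(9/5 + (⅕)*(-2)))*(-128) = (63 + 15*(9/5 - ⅖))*(-128) = (63 + 15*(7/5))*(-128) = (63 + 21)*(-128) = 84*(-128) = -10752)
A/(-9140 - 1*25595) = -10752/(-9140 - 1*25595) = -10752/(-9140 - 25595) = -10752/(-34735) = -10752*(-1/34735) = 10752/34735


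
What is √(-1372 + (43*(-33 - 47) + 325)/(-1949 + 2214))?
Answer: I*√3886967/53 ≈ 37.199*I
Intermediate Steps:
√(-1372 + (43*(-33 - 47) + 325)/(-1949 + 2214)) = √(-1372 + (43*(-80) + 325)/265) = √(-1372 + (-3440 + 325)*(1/265)) = √(-1372 - 3115*1/265) = √(-1372 - 623/53) = √(-73339/53) = I*√3886967/53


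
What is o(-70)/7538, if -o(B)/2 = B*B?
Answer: -4900/3769 ≈ -1.3001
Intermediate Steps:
o(B) = -2*B**2 (o(B) = -2*B*B = -2*B**2)
o(-70)/7538 = -2*(-70)**2/7538 = -2*4900*(1/7538) = -9800*1/7538 = -4900/3769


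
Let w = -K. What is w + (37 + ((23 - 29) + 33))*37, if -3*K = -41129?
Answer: -34025/3 ≈ -11342.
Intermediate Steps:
K = 41129/3 (K = -⅓*(-41129) = 41129/3 ≈ 13710.)
w = -41129/3 (w = -1*41129/3 = -41129/3 ≈ -13710.)
w + (37 + ((23 - 29) + 33))*37 = -41129/3 + (37 + ((23 - 29) + 33))*37 = -41129/3 + (37 + (-6 + 33))*37 = -41129/3 + (37 + 27)*37 = -41129/3 + 64*37 = -41129/3 + 2368 = -34025/3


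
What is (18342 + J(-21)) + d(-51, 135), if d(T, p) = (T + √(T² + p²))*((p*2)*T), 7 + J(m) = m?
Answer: 720584 - 41310*√2314 ≈ -1.2666e+6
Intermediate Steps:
J(m) = -7 + m
d(T, p) = 2*T*p*(T + √(T² + p²)) (d(T, p) = (T + √(T² + p²))*((2*p)*T) = (T + √(T² + p²))*(2*T*p) = 2*T*p*(T + √(T² + p²)))
(18342 + J(-21)) + d(-51, 135) = (18342 + (-7 - 21)) + 2*(-51)*135*(-51 + √((-51)² + 135²)) = (18342 - 28) + 2*(-51)*135*(-51 + √(2601 + 18225)) = 18314 + 2*(-51)*135*(-51 + √20826) = 18314 + 2*(-51)*135*(-51 + 3*√2314) = 18314 + (702270 - 41310*√2314) = 720584 - 41310*√2314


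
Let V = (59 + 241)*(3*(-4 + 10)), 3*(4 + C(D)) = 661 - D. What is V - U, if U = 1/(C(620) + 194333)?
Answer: 3148351197/583028 ≈ 5400.0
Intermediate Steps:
C(D) = 649/3 - D/3 (C(D) = -4 + (661 - D)/3 = -4 + (661/3 - D/3) = 649/3 - D/3)
U = 3/583028 (U = 1/((649/3 - ⅓*620) + 194333) = 1/((649/3 - 620/3) + 194333) = 1/(29/3 + 194333) = 1/(583028/3) = 3/583028 ≈ 5.1455e-6)
V = 5400 (V = 300*(3*6) = 300*18 = 5400)
V - U = 5400 - 1*3/583028 = 5400 - 3/583028 = 3148351197/583028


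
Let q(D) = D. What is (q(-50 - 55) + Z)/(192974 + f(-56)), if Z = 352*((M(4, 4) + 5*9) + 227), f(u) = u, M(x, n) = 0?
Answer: 95639/192918 ≈ 0.49575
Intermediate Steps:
Z = 95744 (Z = 352*((0 + 5*9) + 227) = 352*((0 + 45) + 227) = 352*(45 + 227) = 352*272 = 95744)
(q(-50 - 55) + Z)/(192974 + f(-56)) = ((-50 - 55) + 95744)/(192974 - 56) = (-105 + 95744)/192918 = 95639*(1/192918) = 95639/192918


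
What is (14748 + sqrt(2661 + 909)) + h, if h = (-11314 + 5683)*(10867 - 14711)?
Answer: 21660312 + sqrt(3570) ≈ 2.1660e+7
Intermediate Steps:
h = 21645564 (h = -5631*(-3844) = 21645564)
(14748 + sqrt(2661 + 909)) + h = (14748 + sqrt(2661 + 909)) + 21645564 = (14748 + sqrt(3570)) + 21645564 = 21660312 + sqrt(3570)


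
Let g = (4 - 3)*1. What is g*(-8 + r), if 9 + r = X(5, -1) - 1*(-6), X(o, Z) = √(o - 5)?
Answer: -11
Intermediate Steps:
g = 1 (g = 1*1 = 1)
X(o, Z) = √(-5 + o)
r = -3 (r = -9 + (√(-5 + 5) - 1*(-6)) = -9 + (√0 + 6) = -9 + (0 + 6) = -9 + 6 = -3)
g*(-8 + r) = 1*(-8 - 3) = 1*(-11) = -11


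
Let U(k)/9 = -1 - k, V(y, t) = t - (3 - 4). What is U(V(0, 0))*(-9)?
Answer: 162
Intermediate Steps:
V(y, t) = 1 + t (V(y, t) = t - 1*(-1) = t + 1 = 1 + t)
U(k) = -9 - 9*k (U(k) = 9*(-1 - k) = -9 - 9*k)
U(V(0, 0))*(-9) = (-9 - 9*(1 + 0))*(-9) = (-9 - 9*1)*(-9) = (-9 - 9)*(-9) = -18*(-9) = 162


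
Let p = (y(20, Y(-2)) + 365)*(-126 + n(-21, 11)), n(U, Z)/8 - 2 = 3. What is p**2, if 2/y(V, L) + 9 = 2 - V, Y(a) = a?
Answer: 718015580164/729 ≈ 9.8493e+8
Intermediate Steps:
n(U, Z) = 40 (n(U, Z) = 16 + 8*3 = 16 + 24 = 40)
y(V, L) = 2/(-7 - V) (y(V, L) = 2/(-9 + (2 - V)) = 2/(-7 - V))
p = -847358/27 (p = (-2/(7 + 20) + 365)*(-126 + 40) = (-2/27 + 365)*(-86) = (9853/27)*(-86) = -847358/27 ≈ -31384.)
p**2 = (-847358/27)**2 = 718015580164/729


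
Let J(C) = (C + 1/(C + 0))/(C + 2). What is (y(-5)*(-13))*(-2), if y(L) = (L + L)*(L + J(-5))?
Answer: 2548/3 ≈ 849.33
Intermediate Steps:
J(C) = (C + 1/C)/(2 + C)
y(L) = 2*L*(26/15 + L) (y(L) = (L + L)*(L + (1 + (-5)²)/((-5)*(2 - 5))) = (2*L)*(L - ⅕*(1 + 25)/(-3)) = (2*L)*(L - ⅕*(-⅓)*26) = (2*L)*(L + 26/15) = (2*L)*(26/15 + L) = 2*L*(26/15 + L))
(y(-5)*(-13))*(-2) = (((2/15)*(-5)*(26 + 15*(-5)))*(-13))*(-2) = (((2/15)*(-5)*(26 - 75))*(-13))*(-2) = (((2/15)*(-5)*(-49))*(-13))*(-2) = ((98/3)*(-13))*(-2) = -1274/3*(-2) = 2548/3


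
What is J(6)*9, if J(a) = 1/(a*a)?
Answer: ¼ ≈ 0.25000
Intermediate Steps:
J(a) = a⁻² (J(a) = 1/(a²) = a⁻²)
J(6)*9 = 9/6² = (1/36)*9 = ¼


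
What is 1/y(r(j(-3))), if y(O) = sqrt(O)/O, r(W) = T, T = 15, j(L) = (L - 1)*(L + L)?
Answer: sqrt(15) ≈ 3.8730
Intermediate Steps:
j(L) = 2*L*(-1 + L) (j(L) = (-1 + L)*(2*L) = 2*L*(-1 + L))
r(W) = 15
y(O) = 1/sqrt(O)
1/y(r(j(-3))) = 1/(1/sqrt(15)) = 1/(sqrt(15)/15) = sqrt(15)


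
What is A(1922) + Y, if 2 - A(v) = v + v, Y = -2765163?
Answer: -2769005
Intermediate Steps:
A(v) = 2 - 2*v (A(v) = 2 - (v + v) = 2 - 2*v)
A(1922) + Y = (2 - 2*1922) - 2765163 = (2 - 3844) - 2765163 = -3842 - 2765163 = -2769005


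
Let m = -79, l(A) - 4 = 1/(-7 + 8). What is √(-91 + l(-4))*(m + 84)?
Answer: 5*I*√86 ≈ 46.368*I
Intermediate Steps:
l(A) = 5 (l(A) = 4 + 1/(-7 + 8) = 4 + 1/1 = 4 + 1 = 5)
√(-91 + l(-4))*(m + 84) = √(-91 + 5)*(-79 + 84) = √(-86)*5 = (I*√86)*5 = 5*I*√86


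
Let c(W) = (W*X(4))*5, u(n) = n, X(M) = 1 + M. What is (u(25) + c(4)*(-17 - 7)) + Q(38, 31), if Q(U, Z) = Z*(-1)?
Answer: -2406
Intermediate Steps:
Q(U, Z) = -Z
c(W) = 25*W (c(W) = (W*(1 + 4))*5 = (W*5)*5 = (5*W)*5 = 25*W)
(u(25) + c(4)*(-17 - 7)) + Q(38, 31) = (25 + (25*4)*(-17 - 7)) - 1*31 = (25 + 100*(-24)) - 31 = (25 - 2400) - 31 = -2375 - 31 = -2406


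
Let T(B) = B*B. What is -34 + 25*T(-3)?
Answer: 191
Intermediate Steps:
T(B) = B**2
-34 + 25*T(-3) = -34 + 25*(-3)**2 = -34 + 25*9 = -34 + 225 = 191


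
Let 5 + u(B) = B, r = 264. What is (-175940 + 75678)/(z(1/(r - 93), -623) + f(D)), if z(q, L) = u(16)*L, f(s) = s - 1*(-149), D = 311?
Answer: 100262/6393 ≈ 15.683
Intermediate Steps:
u(B) = -5 + B
f(s) = 149 + s (f(s) = s + 149 = 149 + s)
z(q, L) = 11*L (z(q, L) = (-5 + 16)*L = 11*L)
(-175940 + 75678)/(z(1/(r - 93), -623) + f(D)) = (-175940 + 75678)/(11*(-623) + (149 + 311)) = -100262/(-6853 + 460) = -100262/(-6393) = -100262*(-1/6393) = 100262/6393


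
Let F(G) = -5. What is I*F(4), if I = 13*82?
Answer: -5330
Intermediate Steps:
I = 1066
I*F(4) = 1066*(-5) = -5330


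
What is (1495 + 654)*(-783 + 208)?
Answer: -1235675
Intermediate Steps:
(1495 + 654)*(-783 + 208) = 2149*(-575) = -1235675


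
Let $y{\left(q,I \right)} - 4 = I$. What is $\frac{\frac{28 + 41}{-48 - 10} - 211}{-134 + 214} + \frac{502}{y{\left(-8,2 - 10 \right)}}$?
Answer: $- \frac{594627}{4640} \approx -128.15$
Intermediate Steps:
$y{\left(q,I \right)} = 4 + I$
$\frac{\frac{28 + 41}{-48 - 10} - 211}{-134 + 214} + \frac{502}{y{\left(-8,2 - 10 \right)}} = \frac{\frac{28 + 41}{-48 - 10} - 211}{-134 + 214} + \frac{502}{4 + \left(2 - 10\right)} = \frac{\frac{69}{-58} - 211}{80} + \frac{502}{4 - 8} = \left(69 \left(- \frac{1}{58}\right) - 211\right) \frac{1}{80} + \frac{502}{-4} = \left(- \frac{69}{58} - 211\right) \frac{1}{80} + 502 \left(- \frac{1}{4}\right) = \left(- \frac{12307}{58}\right) \frac{1}{80} - \frac{251}{2} = - \frac{12307}{4640} - \frac{251}{2} = - \frac{594627}{4640}$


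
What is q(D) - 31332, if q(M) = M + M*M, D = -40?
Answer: -29772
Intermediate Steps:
q(M) = M + M²
q(D) - 31332 = -40*(1 - 40) - 31332 = -40*(-39) - 31332 = 1560 - 31332 = -29772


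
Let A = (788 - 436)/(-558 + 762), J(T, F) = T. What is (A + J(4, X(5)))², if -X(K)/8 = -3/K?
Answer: 85264/2601 ≈ 32.781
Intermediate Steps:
X(K) = 24/K (X(K) = -(-24)/K = 24/K)
A = 88/51 (A = 352/204 = 352*(1/204) = 88/51 ≈ 1.7255)
(A + J(4, X(5)))² = (88/51 + 4)² = (292/51)² = 85264/2601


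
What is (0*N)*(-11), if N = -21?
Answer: 0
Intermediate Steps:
(0*N)*(-11) = (0*(-21))*(-11) = 0*(-11) = 0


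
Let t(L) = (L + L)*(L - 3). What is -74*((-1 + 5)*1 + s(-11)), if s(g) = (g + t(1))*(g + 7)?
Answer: -4736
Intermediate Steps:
t(L) = 2*L*(-3 + L) (t(L) = (2*L)*(-3 + L) = 2*L*(-3 + L))
s(g) = (-4 + g)*(7 + g) (s(g) = (g + 2*1*(-3 + 1))*(g + 7) = (g + 2*1*(-2))*(7 + g) = (g - 4)*(7 + g) = (-4 + g)*(7 + g))
-74*((-1 + 5)*1 + s(-11)) = -74*((-1 + 5)*1 + (-28 + (-11)**2 + 3*(-11))) = -74*(4*1 + (-28 + 121 - 33)) = -74*(4 + 60) = -74*64 = -4736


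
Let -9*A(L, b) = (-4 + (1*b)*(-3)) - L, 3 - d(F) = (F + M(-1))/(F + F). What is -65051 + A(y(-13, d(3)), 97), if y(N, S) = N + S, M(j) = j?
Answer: -1755523/27 ≈ -65019.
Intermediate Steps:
d(F) = 3 - (-1 + F)/(2*F) (d(F) = 3 - (F - 1)/(F + F) = 3 - (-1 + F)/(2*F))
A(L, b) = 4/9 + b/3 + L/9 (A(L, b) = -((-4 + (1*b)*(-3)) - L)/9 = -((-4 + b*(-3)) - L)/9 = -((-4 - 3*b) - L)/9 = -(-4 - L - 3*b)/9 = 4/9 + b/3 + L/9)
-65051 + A(y(-13, d(3)), 97) = -65051 + (4/9 + (⅓)*97 + (-13 + (½)*(1 + 5*3)/3)/9) = -65051 + (4/9 + 97/3 + (-13 + (½)*(⅓)*(1 + 15))/9) = -65051 + (4/9 + 97/3 + (-13 + (½)*(⅓)*16)/9) = -65051 + (4/9 + 97/3 + (-13 + 8/3)/9) = -65051 + (4/9 + 97/3 + (⅑)*(-31/3)) = -65051 + (4/9 + 97/3 - 31/27) = -65051 + 854/27 = -1755523/27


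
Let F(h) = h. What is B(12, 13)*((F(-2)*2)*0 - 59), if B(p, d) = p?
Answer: -708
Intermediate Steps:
B(12, 13)*((F(-2)*2)*0 - 59) = 12*(-2*2*0 - 59) = 12*(-4*0 - 59) = 12*(0 - 59) = 12*(-59) = -708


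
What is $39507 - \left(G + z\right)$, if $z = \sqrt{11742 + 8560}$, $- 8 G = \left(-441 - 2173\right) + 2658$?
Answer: $\frac{79025}{2} - \sqrt{20302} \approx 39370.0$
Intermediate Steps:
$G = - \frac{11}{2}$ ($G = - \frac{\left(-441 - 2173\right) + 2658}{8} = - \frac{-2614 + 2658}{8} = \left(- \frac{1}{8}\right) 44 = - \frac{11}{2} \approx -5.5$)
$z = \sqrt{20302} \approx 142.49$
$39507 - \left(G + z\right) = 39507 - \left(- \frac{11}{2} + \sqrt{20302}\right) = 39507 + \left(\frac{11}{2} - \sqrt{20302}\right) = \frac{79025}{2} - \sqrt{20302}$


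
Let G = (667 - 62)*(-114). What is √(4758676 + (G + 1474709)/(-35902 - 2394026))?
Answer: √780495482369958322/404988 ≈ 2181.4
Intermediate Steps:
G = -68970 (G = 605*(-114) = -68970)
√(4758676 + (G + 1474709)/(-35902 - 2394026)) = √(4758676 + (-68970 + 1474709)/(-35902 - 2394026)) = √(4758676 + 1405739/(-2429928)) = √(4758676 + 1405739*(-1/2429928)) = √(4758676 - 1405739/2429928) = √(11563238649589/2429928) = √780495482369958322/404988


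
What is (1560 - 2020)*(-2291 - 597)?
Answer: 1328480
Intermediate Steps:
(1560 - 2020)*(-2291 - 597) = -460*(-2888) = 1328480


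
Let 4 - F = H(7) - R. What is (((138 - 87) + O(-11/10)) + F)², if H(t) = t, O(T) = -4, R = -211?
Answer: 27889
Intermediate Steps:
F = -214 (F = 4 - (7 - 1*(-211)) = 4 - (7 + 211) = 4 - 1*218 = 4 - 218 = -214)
(((138 - 87) + O(-11/10)) + F)² = (((138 - 87) - 4) - 214)² = ((51 - 4) - 214)² = (47 - 214)² = (-167)² = 27889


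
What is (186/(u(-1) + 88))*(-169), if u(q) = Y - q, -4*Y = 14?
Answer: -20956/57 ≈ -367.65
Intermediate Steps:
Y = -7/2 (Y = -1/4*14 = -7/2 ≈ -3.5000)
u(q) = -7/2 - q
(186/(u(-1) + 88))*(-169) = (186/((-7/2 - 1*(-1)) + 88))*(-169) = (186/((-7/2 + 1) + 88))*(-169) = (186/(-5/2 + 88))*(-169) = (186/(171/2))*(-169) = (186*(2/171))*(-169) = (124/57)*(-169) = -20956/57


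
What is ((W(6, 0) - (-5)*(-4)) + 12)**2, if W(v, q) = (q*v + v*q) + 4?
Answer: 16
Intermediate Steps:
W(v, q) = 4 + 2*q*v (W(v, q) = (q*v + q*v) + 4 = 2*q*v + 4 = 4 + 2*q*v)
((W(6, 0) - (-5)*(-4)) + 12)**2 = (((4 + 2*0*6) - (-5)*(-4)) + 12)**2 = (((4 + 0) - 1*20) + 12)**2 = ((4 - 20) + 12)**2 = (-16 + 12)**2 = (-4)**2 = 16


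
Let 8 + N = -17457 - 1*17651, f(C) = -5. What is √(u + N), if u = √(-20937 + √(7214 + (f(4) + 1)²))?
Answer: √(-35116 + √(-20937 + √7230)) ≈ 0.3853 + 187.39*I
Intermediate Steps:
N = -35116 (N = -8 + (-17457 - 1*17651) = -8 + (-17457 - 17651) = -8 - 35108 = -35116)
u = √(-20937 + √7230) (u = √(-20937 + √(7214 + (-5 + 1)²)) = √(-20937 + √(7214 + (-4)²)) = √(-20937 + √(7214 + 16)) = √(-20937 + √7230) ≈ 144.4*I)
√(u + N) = √(√(-20937 + √7230) - 35116) = √(-35116 + √(-20937 + √7230))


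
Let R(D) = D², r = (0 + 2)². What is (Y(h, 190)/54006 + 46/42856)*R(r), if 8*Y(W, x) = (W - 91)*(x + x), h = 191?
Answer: 206050276/144655071 ≈ 1.4244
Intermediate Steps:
Y(W, x) = x*(-91 + W)/4 (Y(W, x) = ((W - 91)*(x + x))/8 = ((-91 + W)*(2*x))/8 = (2*x*(-91 + W))/8 = x*(-91 + W)/4)
r = 4 (r = 2² = 4)
(Y(h, 190)/54006 + 46/42856)*R(r) = (((¼)*190*(-91 + 191))/54006 + 46/42856)*4² = (((¼)*190*100)*(1/54006) + 46*(1/42856))*16 = (4750*(1/54006) + 23/21428)*16 = (2375/27003 + 23/21428)*16 = (51512569/578620284)*16 = 206050276/144655071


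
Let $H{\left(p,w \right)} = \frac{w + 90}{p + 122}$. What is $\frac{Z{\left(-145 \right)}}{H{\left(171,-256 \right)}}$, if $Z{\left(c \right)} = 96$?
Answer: $- \frac{14064}{83} \approx -169.45$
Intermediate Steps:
$H{\left(p,w \right)} = \frac{90 + w}{122 + p}$
$\frac{Z{\left(-145 \right)}}{H{\left(171,-256 \right)}} = \frac{96}{\frac{1}{122 + 171} \left(90 - 256\right)} = \frac{96}{\frac{1}{293} \left(-166\right)} = \frac{96}{- \frac{166}{293}} = 96 \left(- \frac{293}{166}\right) = - \frac{14064}{83}$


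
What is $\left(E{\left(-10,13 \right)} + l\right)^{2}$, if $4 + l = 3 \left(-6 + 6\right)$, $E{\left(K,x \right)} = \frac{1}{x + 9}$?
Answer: $\frac{7569}{484} \approx 15.638$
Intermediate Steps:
$E{\left(K,x \right)} = \frac{1}{9 + x}$
$l = -4$ ($l = -4 + 3 \left(-6 + 6\right) = -4 + 3 \cdot 0 = -4 + 0 = -4$)
$\left(E{\left(-10,13 \right)} + l\right)^{2} = \left(\frac{1}{9 + 13} - 4\right)^{2} = \left(\frac{1}{22} - 4\right)^{2} = \left(- \frac{87}{22}\right)^{2} = \frac{7569}{484}$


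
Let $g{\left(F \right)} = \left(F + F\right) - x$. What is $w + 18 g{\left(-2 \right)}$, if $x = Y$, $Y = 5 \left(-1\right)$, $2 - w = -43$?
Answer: $63$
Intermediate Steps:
$w = 45$ ($w = 2 - -43 = 2 + 43 = 45$)
$Y = -5$
$x = -5$
$g{\left(F \right)} = 5 + 2 F$ ($g{\left(F \right)} = \left(F + F\right) - -5 = 2 F + 5 = 5 + 2 F$)
$w + 18 g{\left(-2 \right)} = 45 + 18 \left(5 + 2 \left(-2\right)\right) = 45 + 18 \left(5 - 4\right) = 45 + 18 \cdot 1 = 45 + 18 = 63$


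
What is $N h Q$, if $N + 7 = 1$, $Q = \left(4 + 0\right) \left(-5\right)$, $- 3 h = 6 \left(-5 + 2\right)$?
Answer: $720$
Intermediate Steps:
$h = 6$ ($h = - \frac{6 \left(-5 + 2\right)}{3} = - \frac{6 \left(-3\right)}{3} = \left(- \frac{1}{3}\right) \left(-18\right) = 6$)
$Q = -20$ ($Q = 4 \left(-5\right) = -20$)
$N = -6$ ($N = -7 + 1 = -6$)
$N h Q = \left(-6\right) 6 \left(-20\right) = \left(-36\right) \left(-20\right) = 720$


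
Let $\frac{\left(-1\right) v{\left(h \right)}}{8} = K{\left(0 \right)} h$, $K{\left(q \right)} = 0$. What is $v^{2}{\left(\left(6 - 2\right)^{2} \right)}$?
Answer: $0$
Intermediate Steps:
$v{\left(h \right)} = 0$ ($v{\left(h \right)} = - 8 \cdot 0 h = \left(-8\right) 0 = 0$)
$v^{2}{\left(\left(6 - 2\right)^{2} \right)} = 0^{2} = 0$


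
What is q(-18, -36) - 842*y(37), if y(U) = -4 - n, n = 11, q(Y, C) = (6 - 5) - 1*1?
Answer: 12630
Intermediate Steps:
q(Y, C) = 0 (q(Y, C) = 1 - 1 = 0)
y(U) = -15 (y(U) = -4 - 1*11 = -4 - 11 = -15)
q(-18, -36) - 842*y(37) = 0 - 842*(-15) = 0 + 12630 = 12630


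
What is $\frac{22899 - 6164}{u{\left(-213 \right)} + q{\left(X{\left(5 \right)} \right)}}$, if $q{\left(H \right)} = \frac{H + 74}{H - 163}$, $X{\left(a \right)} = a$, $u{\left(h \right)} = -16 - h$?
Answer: $\frac{33470}{393} \approx 85.165$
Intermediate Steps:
$q{\left(H \right)} = \frac{74 + H}{-163 + H}$ ($q{\left(H \right)} = \frac{74 + H}{H - 163} = \frac{74 + H}{-163 + H}$)
$\frac{22899 - 6164}{u{\left(-213 \right)} + q{\left(X{\left(5 \right)} \right)}} = \frac{22899 - 6164}{\left(-16 - -213\right) + \frac{74 + 5}{-163 + 5}} = \frac{16735}{\left(-16 + 213\right) + \frac{1}{-158} \cdot 79} = \frac{16735}{197 - \frac{1}{2}} = \frac{16735}{\frac{393}{2}} = 16735 \cdot \frac{2}{393} = \frac{33470}{393}$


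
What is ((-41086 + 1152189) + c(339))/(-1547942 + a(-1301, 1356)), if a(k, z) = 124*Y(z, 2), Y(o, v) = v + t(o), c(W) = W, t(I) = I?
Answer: -555721/689775 ≈ -0.80566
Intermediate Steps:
Y(o, v) = o + v (Y(o, v) = v + o = o + v)
a(k, z) = 248 + 124*z (a(k, z) = 124*(z + 2) = 124*(2 + z) = 248 + 124*z)
((-41086 + 1152189) + c(339))/(-1547942 + a(-1301, 1356)) = ((-41086 + 1152189) + 339)/(-1547942 + (248 + 124*1356)) = (1111103 + 339)/(-1547942 + (248 + 168144)) = 1111442/(-1547942 + 168392) = 1111442/(-1379550) = 1111442*(-1/1379550) = -555721/689775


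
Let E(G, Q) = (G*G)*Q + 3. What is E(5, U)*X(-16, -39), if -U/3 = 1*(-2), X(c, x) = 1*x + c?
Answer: -8415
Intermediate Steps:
X(c, x) = c + x (X(c, x) = x + c = c + x)
U = 6 (U = -3*(-2) = 6)
E(G, Q) = 3 + Q*G**2 (E(G, Q) = G**2*Q + 3 = Q*G**2 + 3 = 3 + Q*G**2)
E(5, U)*X(-16, -39) = (3 + 6*5**2)*(-16 - 39) = (3 + 6*25)*(-55) = (3 + 150)*(-55) = 153*(-55) = -8415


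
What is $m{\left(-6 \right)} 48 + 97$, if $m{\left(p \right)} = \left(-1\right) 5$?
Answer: $-143$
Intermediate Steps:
$m{\left(p \right)} = -5$
$m{\left(-6 \right)} 48 + 97 = \left(-5\right) 48 + 97 = -240 + 97 = -143$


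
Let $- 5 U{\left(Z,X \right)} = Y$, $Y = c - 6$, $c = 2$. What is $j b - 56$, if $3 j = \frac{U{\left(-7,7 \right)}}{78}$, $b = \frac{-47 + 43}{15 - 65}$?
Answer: $- \frac{818996}{14625} \approx -56.0$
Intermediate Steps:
$Y = -4$ ($Y = 2 - 6 = -4$)
$b = \frac{2}{25}$ ($b = - \frac{4}{-50} = \left(-4\right) \left(- \frac{1}{50}\right) = \frac{2}{25} \approx 0.08$)
$U{\left(Z,X \right)} = \frac{4}{5}$ ($U{\left(Z,X \right)} = \left(- \frac{1}{5}\right) \left(-4\right) = \frac{4}{5}$)
$j = \frac{2}{585}$ ($j = \frac{\frac{4}{5} \cdot \frac{1}{78}}{3} = \frac{1}{3} \cdot \frac{2}{195} = \frac{2}{585} \approx 0.0034188$)
$j b - 56 = \frac{2}{585} \cdot \frac{2}{25} - 56 = \frac{4}{14625} - 56 = - \frac{818996}{14625}$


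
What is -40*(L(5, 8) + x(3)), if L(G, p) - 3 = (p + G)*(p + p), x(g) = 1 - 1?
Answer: -8440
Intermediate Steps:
x(g) = 0
L(G, p) = 3 + 2*p*(G + p) (L(G, p) = 3 + (p + G)*(p + p) = 3 + (G + p)*(2*p) = 3 + 2*p*(G + p))
-40*(L(5, 8) + x(3)) = -40*((3 + 2*8² + 2*5*8) + 0) = -40*((3 + 2*64 + 80) + 0) = -40*((3 + 128 + 80) + 0) = -40*(211 + 0) = -40*211 = -8440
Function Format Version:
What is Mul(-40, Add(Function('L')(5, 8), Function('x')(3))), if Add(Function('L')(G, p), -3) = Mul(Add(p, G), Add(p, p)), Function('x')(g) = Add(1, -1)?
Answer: -8440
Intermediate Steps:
Function('x')(g) = 0
Function('L')(G, p) = Add(3, Mul(2, p, Add(G, p))) (Function('L')(G, p) = Add(3, Mul(Add(p, G), Add(p, p))) = Add(3, Mul(Add(G, p), Mul(2, p))) = Add(3, Mul(2, p, Add(G, p))))
Mul(-40, Add(Function('L')(5, 8), Function('x')(3))) = Mul(-40, Add(Add(3, Mul(2, Pow(8, 2)), Mul(2, 5, 8)), 0)) = Mul(-40, Add(Add(3, Mul(2, 64), 80), 0)) = Mul(-40, Add(Add(3, 128, 80), 0)) = Mul(-40, Add(211, 0)) = Mul(-40, 211) = -8440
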